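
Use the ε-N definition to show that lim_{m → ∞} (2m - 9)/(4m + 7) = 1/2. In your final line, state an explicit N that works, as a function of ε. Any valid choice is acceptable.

N = (25/8)/ε

Fix ε > 0. For m ≥ 1, |(2m - 9)/(4m + 7) − (1/2)| = |-50|/(4(4m + 7)) = 50/(4(4m + 7)).
Since 4m + 7 ≥ 4m for m ≥ 1, this is ≤ 50/(4·4m) = (25/8)/m.
So |(2m - 9)/(4m + 7) − (1/2)| < ε whenever m > (25/8)/ε.
Take N = (25/8)/ε. If m > N then |(2m - 9)/(4m + 7) − (1/2)| ≤ (25/8)/m < ε.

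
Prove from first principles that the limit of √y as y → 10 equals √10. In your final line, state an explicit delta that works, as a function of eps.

delta = min(10, √10·eps)

Let eps > 0 be given. We want delta > 0 such that 0 < |y − 10| < delta implies |√y − √10| < eps.
Rationalise: √y − √10 = (y − 10)/(√y + √10), so |√y − √10| = |y − 10|/(√y + √10).
Restrict delta ≤ 10 so that |y − 10| < 10 forces y > 0, and then √y + √10 > √10.
Hence |√y − √10| < |y − 10|/√10, which is < eps once |y − 10| < √10·eps.
Take delta = min(10, √10·eps). If 0 < |y − 10| < delta then y > 0 and |√y − √10| < |y − 10|/√10 < eps.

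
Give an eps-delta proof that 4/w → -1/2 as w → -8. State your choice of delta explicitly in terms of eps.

Let eps > 0 be given. We seek delta > 0 such that 0 < |w + 8| < delta implies |4/w + 1/2| < eps.
|4/w + 1/2| = 4·|-8 − w|/(8·|w|) = 4|w + 8|/(8|w|).
Require delta ≤ 4 so that |w| > 8 − 4 = 4, hence 8|w| > 32.
Then |4/w + 1/2| < 4|w + 8|/32, which is < eps when |w + 8| < 8eps.
Take delta = min(4, 8eps). Then 0 < |w + 8| < delta gives both |w + 8| < 4 and |w + 8| < 8eps, so |4/w + 1/2| < eps.

delta = min(4, 8eps)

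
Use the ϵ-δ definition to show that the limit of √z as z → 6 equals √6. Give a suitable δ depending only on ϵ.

Let ϵ > 0. We want δ > 0 such that 0 < |z − 6| < δ implies |√z − √6| < ϵ.
Multiplying by the conjugate, |√z − √6| = |z − 6|/(√z + √6).
Restrict δ ≤ 6 so that |z − 6| < 6 forces z > 0, and then √z + √6 > √6.
Hence |√z − √6| < |z − 6|/√6, which is < ϵ once |z − 6| < √6·ϵ.
Take δ = min(6, √6·ϵ). If 0 < |z − 6| < δ then z > 0 and |√z − √6| < |z − 6|/√6 < ϵ.

δ = min(6, √6·ϵ)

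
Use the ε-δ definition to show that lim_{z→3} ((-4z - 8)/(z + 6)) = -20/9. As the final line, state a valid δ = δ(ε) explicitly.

Suppose ε > 0. We want δ > 0 with 0 < |z − 3| < δ ⇒ |(-4z - 8)/(z + 6) + 20/9| < ε.
Combining over a common denominator, (-4z - 8)/(z + 6) + 20/9 = [(-4z - 8)·9 − (-20)·(z + 6)] / [9·(z + 6)] = -16(z − 3) / (9(z + 6)).
So |(-4z - 8)/(z + 6) + 20/9| = 16|z − 3| / (9·|z + 6|).
Restrict δ ≤ 9/2. Then |z − 3| < 9/2 gives |z + 6| = |(z − 3) + 9| ≥ 9 − 9/2 = 9/2.
Hence |(-4z - 8)/(z + 6) + 20/9| < 16|z − 3|/(9·(9/2)) = (32/81)|z − 3|, which is < ε once |z − 3| < (81/32)ε.
Take δ = min(9/2, (81/32)ε). Then 0 < |z − 3| < δ forces both bounds, so |(-4z - 8)/(z + 6) + 20/9| < ε.

δ = min(9/2, (81/32)ε)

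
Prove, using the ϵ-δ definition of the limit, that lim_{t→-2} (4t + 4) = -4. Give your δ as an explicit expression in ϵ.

Let ϵ > 0. We need δ > 0 so that 0 < |t + 2| < δ implies |(4t + 4) + 4| < ϵ.
|(4t + 4) + 4| = |4t + 8| = 4|t + 2|.
Thus it suffices that |t + 2| < ϵ/4.
Choosing δ = ϵ/4 gives |(4t + 4) + 4| = 4|t + 2| < ϵ whenever |t + 2| < δ.

δ = ϵ/4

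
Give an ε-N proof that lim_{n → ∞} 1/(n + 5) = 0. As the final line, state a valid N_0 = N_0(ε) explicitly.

Suppose ε > 0. For n ≥ 1, |1/(n + 5) − 0| = 1/(n + 5) ≤ 1/n.
We need 1/n < ε, i.e. n > 1/ε.
Take N_0 = 1/ε. If n > N_0 then |1/(n + 5)| ≤ 1/n < ε.

N_0 = 1/ε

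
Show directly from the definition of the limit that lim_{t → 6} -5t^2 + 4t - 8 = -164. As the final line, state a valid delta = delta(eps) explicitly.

delta = min(2, eps/66)

Let eps > 0 be given. We want delta > 0 such that 0 < |t − 6| < delta implies |(-5t^2 + 4t - 8) + 164| < eps.
(-5t^2 + 4t - 8) + 164 = -5t^2 + 4t + 156 = (t − 6)(-5t - 26).
So |(-5t^2 + 4t - 8) + 164| = |t − 6|·|-5t - 26|.
Assume first that |t − 6| < 2, so |t| < 8. Then |-5t - 26| ≤ 5·8 + 26 = 66.
Hence |(-5t^2 + 4t - 8) + 164| ≤ 66|t − 6| < eps provided |t − 6| < eps/66.
Choosing delta = min(2, eps/66) ensures both conditions, hence |(-5t^2 + 4t - 8) + 164| < eps.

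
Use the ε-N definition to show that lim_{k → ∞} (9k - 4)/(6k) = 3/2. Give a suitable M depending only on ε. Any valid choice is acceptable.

Let ε > 0. For k ≥ 1, |(9k - 4)/(6k) − (3/2)| = |-24|/(6(6k)) = 24/(6(6k)).
Since 6k ≥ 6k for k ≥ 1, this is ≤ 24/(6·6k) = (2/3)/k.
So |(9k - 4)/(6k) − (3/2)| < ε whenever k > (2/3)/ε.
Take M = (2/3)/ε. If k > M then |(9k - 4)/(6k) − (3/2)| ≤ (2/3)/k < ε.

M = (2/3)/ε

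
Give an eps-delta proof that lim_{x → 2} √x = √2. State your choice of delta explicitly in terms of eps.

delta = min(2, √2·eps)

Suppose eps > 0. We want delta > 0 such that 0 < |x − 2| < delta implies |√x − √2| < eps.
Rationalise: √x − √2 = (x − 2)/(√x + √2), so |√x − √2| = |x − 2|/(√x + √2).
Restrict delta ≤ 2 so that |x − 2| < 2 forces x > 0, and then √x + √2 > √2.
Hence |√x − √2| < |x − 2|/√2, which is < eps once |x − 2| < √2·eps.
Take delta = min(2, √2·eps). If 0 < |x − 2| < delta then x > 0 and |√x − √2| < |x − 2|/√2 < eps.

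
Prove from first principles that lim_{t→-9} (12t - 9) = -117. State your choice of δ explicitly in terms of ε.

δ = ε/12

Suppose ε > 0. We need δ > 0 so that 0 < |t + 9| < δ implies |(12t - 9) + 117| < ε.
|(12t - 9) + 117| = |12t + 108| = 12|t + 9|.
So 12|t + 9| < ε exactly when |t + 9| < ε/12.
Choosing δ = ε/12 gives |(12t - 9) + 117| = 12|t + 9| < ε whenever |t + 9| < δ.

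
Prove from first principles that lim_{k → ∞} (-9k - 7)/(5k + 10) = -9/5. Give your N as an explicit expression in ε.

N = (11/5)/ε

Suppose ε > 0. For k ≥ 1, |(-9k - 7)/(5k + 10) + 9/5| = |55|/(5(5k + 10)) = 55/(5(5k + 10)).
Since 5k + 10 ≥ 5k for k ≥ 1, this is ≤ 55/(5·5k) = (11/5)/k.
So |(-9k - 7)/(5k + 10) + 9/5| < ε whenever k > (11/5)/ε.
Take N = (11/5)/ε. If k > N then |(-9k - 7)/(5k + 10) + 9/5| ≤ (11/5)/k < ε.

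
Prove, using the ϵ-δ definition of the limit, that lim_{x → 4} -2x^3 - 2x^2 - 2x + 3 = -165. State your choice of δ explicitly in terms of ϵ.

Let ϵ > 0 be given. We want δ > 0 such that 0 < |x − 4| < δ implies |(-2x^3 - 2x^2 - 2x + 3) + 165| < ϵ.
(-2x^3 - 2x^2 - 2x + 3) + 165 = -2x^3 - 2x^2 - 2x + 168 = (x − 4)(-2x^2 - 10x - 42).
So |(-2x^3 - 2x^2 - 2x + 3) + 165| = |x − 4|·|-2x^2 - 10x - 42|.
Assume first that |x − 4| < 1, so |x| < 5. Then |-2x^2 - 10x - 42| ≤ 2·5^2 + 10·5 + 42 = 142.
Hence |(-2x^3 - 2x^2 - 2x + 3) + 165| ≤ 142|x − 4| < ϵ provided |x − 4| < ϵ/142.
Take δ = min(1, ϵ/142). Then 0 < |x − 4| < δ gives both |x − 4| < 1 and |x − 4| < ϵ/142, so |(-2x^3 - 2x^2 - 2x + 3) + 165| < ϵ.

δ = min(1, ϵ/142)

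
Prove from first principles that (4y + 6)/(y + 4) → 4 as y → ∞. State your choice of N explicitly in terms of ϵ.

N = 10/ϵ

Let ϵ > 0 be given. We seek N > 0 such that y > N implies |(4y + 6)/(y + 4) − 4| < ϵ.
(4y + 6)/(y + 4) − 4 = ((4y + 6) − 4(y + 4)) / ((y + 4)) = -10/((y + 4)).
For y > 0 we have y + 4 > y, so |(4y + 6)/(y + 4) − 4| = 10/((y + 4)) < 10/(y) = 10/y.
Thus |(4y + 6)/(y + 4) − 4| < ϵ whenever y > 10/ϵ.
Take N = 10/ϵ. If y > N then |(4y + 6)/(y + 4) − 4| < 10/y < ϵ.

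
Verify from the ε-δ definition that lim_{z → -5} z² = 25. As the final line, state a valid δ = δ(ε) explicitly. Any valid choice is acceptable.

Let ε > 0 be given. We seek δ > 0 with 0 < |z + 5| < δ ⇒ |z² − 25| < ε.
Factor: z² − 25 = (z + 5)(z - 5), so |z² − 25| = |z + 5|·|z - 5|.
Restrict δ ≤ 1. Then |z + 5| < 1 gives |z| < 6, so by the triangle inequality |z - 5| ≤ 6 + 5 = 11.
Hence |z² − 25| ≤ 11|z + 5|, which is < ε once |z + 5| < ε/11.
Take δ = min(1, ε/11). If 0 < |z + 5| < δ then both bounds hold and |z² − 25| ≤ 11|z + 5| < 11·(ε/11) = ε.

δ = min(1, ε/11)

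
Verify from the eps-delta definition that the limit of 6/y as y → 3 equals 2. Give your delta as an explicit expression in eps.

Fix eps > 0. We seek delta > 0 such that 0 < |y − 3| < delta implies |6/y − 2| < eps.
|6/y − 2| = 6·|3 − y|/(3·|y|) = 6|y − 3|/(3|y|).
Require delta ≤ 3/2 so that |y| > 3 − 3/2 = 3/2, hence 3|y| > 9/2.
Then |6/y − 2| < 6|y − 3|/(9/2), which is < eps when |y − 3| < (3/4)eps.
Take delta = min(3/2, (3/4)eps). Then 0 < |y − 3| < delta gives both |y − 3| < 3/2 and |y − 3| < (3/4)eps, so |6/y − 2| < eps.

delta = min(3/2, (3/4)eps)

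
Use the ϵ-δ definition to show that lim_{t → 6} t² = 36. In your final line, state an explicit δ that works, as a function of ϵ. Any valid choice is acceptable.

Fix ϵ > 0. We seek δ > 0 with 0 < |t − 6| < δ ⇒ |t² − 36| < ϵ.
Factor: t² − 36 = (t − 6)(t + 6), so |t² − 36| = |t − 6|·|t + 6|.
Impose δ ≤ 1 so that |t| < 7; then |t + 6| ≤ 13.
Hence |t² − 36| ≤ 13|t − 6|, which is < ϵ once |t − 6| < ϵ/13.
Take δ = min(1, ϵ/13). If 0 < |t − 6| < δ then both bounds hold and |t² − 36| ≤ 13|t − 6| < 13·(ϵ/13) = ϵ.

δ = min(1, ϵ/13)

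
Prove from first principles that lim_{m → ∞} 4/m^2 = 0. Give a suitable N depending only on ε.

Let ε > 0 be given. For m ≥ 1, |4/m^2 − 0| = 4/m^2.
4/m^2 < ε ⇔ m^2 > 4/ε ⇔ m > (4/ε)^{1/2}.
Take N = (4/ε)^{1/2}. Then m > N implies 4/m^2 < ε.

N = (4/ε)^{1/2}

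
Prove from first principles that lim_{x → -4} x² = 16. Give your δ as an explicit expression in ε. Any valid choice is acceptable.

δ = min(1, ε/9)

Let ε > 0. We seek δ > 0 with 0 < |x + 4| < δ ⇒ |x² − 16| < ε.
Factor: x² − 16 = (x + 4)(x - 4), so |x² − 16| = |x + 4|·|x - 4|.
Restrict δ ≤ 1. Then |x + 4| < 1 gives |x| < 5, so by the triangle inequality |x - 4| ≤ 5 + 4 = 9.
Hence |x² − 16| ≤ 9|x + 4|, which is < ε once |x + 4| < ε/9.
Take δ = min(1, ε/9). If 0 < |x + 4| < δ then both bounds hold and |x² − 16| ≤ 9|x + 4| < 9·(ε/9) = ε.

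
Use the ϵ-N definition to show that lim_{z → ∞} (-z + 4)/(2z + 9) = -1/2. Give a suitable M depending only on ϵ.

M = (17/4)/ϵ

Let ϵ > 0. We seek M > 0 such that z > M implies |(-z + 4)/(2z + 9) + 1/2| < ϵ.
(-z + 4)/(2z + 9) + 1/2 = (2(-z + 4) − (-1)(2z + 9)) / (2(2z + 9)) = 17/(2(2z + 9)).
For z > 0 we have 2z + 9 > 2z, so |(-z + 4)/(2z + 9) + 1/2| = 17/(2(2z + 9)) < 17/(2·2z) = (17/4)/z.
Thus |(-z + 4)/(2z + 9) + 1/2| < ϵ whenever z > (17/4)/ϵ.
Take M = (17/4)/ϵ. If z > M then |(-z + 4)/(2z + 9) + 1/2| < (17/4)/z < ϵ.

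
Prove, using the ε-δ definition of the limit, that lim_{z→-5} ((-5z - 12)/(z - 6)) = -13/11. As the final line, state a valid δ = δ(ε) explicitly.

δ = min(11/2, (121/84)ε)

Let ε > 0 be given. We want δ > 0 with 0 < |z + 5| < δ ⇒ |(-5z - 12)/(z - 6) + 13/11| < ε.
Combining over a common denominator, (-5z - 12)/(z - 6) + 13/11 = [(-5z - 12)·(-11) − 13·(z - 6)] / [(-11)·(z - 6)] = 42(z + 5) / ((-11)(z - 6)).
So |(-5z - 12)/(z - 6) + 13/11| = 42|z + 5| / (11·|z − 6|).
Restrict δ ≤ 11/2. Then |z + 5| < 11/2 gives |z − 6| = |(z + 5) + (-11)| ≥ 11 − 11/2 = 11/2.
Hence |(-5z - 12)/(z - 6) + 13/11| < 42|z + 5|/(11·(11/2)) = (84/121)|z + 5|, which is < ε once |z + 5| < (121/84)ε.
Take δ = min(11/2, (121/84)ε). Then 0 < |z + 5| < δ forces both bounds, so |(-5z - 12)/(z - 6) + 13/11| < ε.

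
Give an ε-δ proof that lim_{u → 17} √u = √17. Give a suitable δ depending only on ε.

Let ε > 0 be given. We want δ > 0 such that 0 < |u − 17| < δ implies |√u − √17| < ε.
Rationalise: √u − √17 = (u − 17)/(√u + √17), so |√u − √17| = |u − 17|/(√u + √17).
Restrict δ ≤ 17 so that |u − 17| < 17 forces u > 0, and then √u + √17 > √17.
Hence |√u − √17| < |u − 17|/√17, which is < ε once |u − 17| < √17·ε.
Take δ = min(17, √17·ε). If 0 < |u − 17| < δ then u > 0 and |√u − √17| < |u − 17|/√17 < ε.

δ = min(17, √17·ε)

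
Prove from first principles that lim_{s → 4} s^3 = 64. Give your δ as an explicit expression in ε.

Let ε > 0. We seek δ > 0 with 0 < |s − 4| < δ ⇒ |s^3 − 64| < ε.
Factor: s^3 − 64 = (s − 4)(s^2 + 4s + 16), so |s^3 − 64| = |s − 4|·|s^2 + 4s + 16|.
Restrict δ ≤ 1. Then |s − 4| < 1 gives |s| < 5, so by the triangle inequality |s^2 + 4s + 16| ≤ 5^2 + 4·5 + 16 = 61.
Hence |s^3 − 64| ≤ 61|s − 4|, which is < ε once |s − 4| < ε/61.
Take δ = min(1, ε/61). If 0 < |s − 4| < δ then both bounds hold and |s^3 − 64| ≤ 61|s − 4| < 61·(ε/61) = ε.

δ = min(1, ε/61)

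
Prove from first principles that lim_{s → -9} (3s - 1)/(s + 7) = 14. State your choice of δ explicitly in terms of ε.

δ = min(1, (1/11)ε)

Let ε > 0. We want δ > 0 with 0 < |s + 9| < δ ⇒ |(3s - 1)/(s + 7) − 14| < ε.
Combining over a common denominator, (3s - 1)/(s + 7) − 14 = [(3s - 1)·(-2) − (-28)·(s + 7)] / [(-2)·(s + 7)] = 22(s + 9) / ((-2)(s + 7)).
So |(3s - 1)/(s + 7) − 14| = 22|s + 9| / (2·|s + 7|).
Restrict δ ≤ 1. Then |s + 9| < 1 gives |s + 7| = |(s + 9) + (-2)| ≥ 2 − 1 = 1.
Hence |(3s - 1)/(s + 7) − 14| < 22|s + 9|/(2·1) = 11|s + 9|, which is < ε once |s + 9| < (1/11)ε.
Take δ = min(1, (1/11)ε). Then 0 < |s + 9| < δ forces both bounds, so |(3s - 1)/(s + 7) − 14| < ε.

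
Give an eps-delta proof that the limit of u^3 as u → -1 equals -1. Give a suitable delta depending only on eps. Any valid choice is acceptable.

delta = min(1, eps/7)

Let eps > 0 be given. We seek delta > 0 with 0 < |u + 1| < delta ⇒ |u^3 + 1| < eps.
Factor: u^3 + 1 = (u + 1)(u^2 - u + 1), so |u^3 + 1| = |u + 1|·|u^2 - u + 1|.
Restrict delta ≤ 1. Then |u + 1| < 1 gives |u| < 2, so by the triangle inequality |u^2 - u + 1| ≤ 2^2 + 2 + 1 = 7.
Hence |u^3 + 1| ≤ 7|u + 1|, which is < eps once |u + 1| < eps/7.
Take delta = min(1, eps/7). If 0 < |u + 1| < delta then both bounds hold and |u^3 + 1| ≤ 7|u + 1| < 7·(eps/7) = eps.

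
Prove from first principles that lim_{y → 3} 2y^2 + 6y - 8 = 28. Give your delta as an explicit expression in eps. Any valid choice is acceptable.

delta = min(1, eps/20)

Suppose eps > 0. We want delta > 0 such that 0 < |y − 3| < delta implies |(2y^2 + 6y - 8) − 28| < eps.
(2y^2 + 6y - 8) − 28 = 2y^2 + 6y - 36 = (y − 3)(2y + 12).
So |(2y^2 + 6y - 8) − 28| = |y − 3|·|2y + 12|.
Assume first that |y − 3| < 1, so |y| < 4. Then |2y + 12| ≤ 2·4 + 12 = 20.
Hence |(2y^2 + 6y - 8) − 28| ≤ 20|y − 3| < eps provided |y − 3| < eps/20.
Choosing delta = min(1, eps/20) ensures both conditions, hence |(2y^2 + 6y - 8) − 28| < eps.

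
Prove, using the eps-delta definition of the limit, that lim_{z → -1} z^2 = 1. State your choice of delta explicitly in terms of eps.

Suppose eps > 0. We seek delta > 0 with 0 < |z + 1| < delta ⇒ |z^2 − 1| < eps.
Factor: z^2 − 1 = (z + 1)(z - 1), so |z^2 − 1| = |z + 1|·|z - 1|.
Restrict delta ≤ 1. Then |z + 1| < 1 gives |z| < 2, so by the triangle inequality |z - 1| ≤ 2 + 1 = 3.
Hence |z^2 − 1| ≤ 3|z + 1|, which is < eps once |z + 1| < eps/3.
Take delta = min(1, eps/3). If 0 < |z + 1| < delta then both bounds hold and |z^2 − 1| ≤ 3|z + 1| < 3·(eps/3) = eps.

delta = min(1, eps/3)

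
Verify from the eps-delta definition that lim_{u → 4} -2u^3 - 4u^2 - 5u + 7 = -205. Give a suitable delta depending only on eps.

delta = min(1, eps/163)

Fix eps > 0. We want delta > 0 such that 0 < |u − 4| < delta implies |(-2u^3 - 4u^2 - 5u + 7) + 205| < eps.
(-2u^3 - 4u^2 - 5u + 7) + 205 = -2u^3 - 4u^2 - 5u + 212 = (u − 4)(-2u^2 - 12u - 53).
So |(-2u^3 - 4u^2 - 5u + 7) + 205| = |u − 4|·|-2u^2 - 12u - 53|.
Require delta ≤ 1. Then |u − 4| < 1 gives |u| < 5, and by the triangle inequality |-2u^2 - 12u - 53| ≤ 2·5^2 + 12·5 + 53 = 163.
Hence |(-2u^3 - 4u^2 - 5u + 7) + 205| ≤ 163|u − 4| < eps provided |u − 4| < eps/163.
Take delta = min(1, eps/163). Then 0 < |u − 4| < delta gives both |u − 4| < 1 and |u − 4| < eps/163, so |(-2u^3 - 4u^2 - 5u + 7) + 205| < eps.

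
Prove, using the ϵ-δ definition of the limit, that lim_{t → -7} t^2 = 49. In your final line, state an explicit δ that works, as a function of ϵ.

Let ϵ > 0 be given. We seek δ > 0 with 0 < |t + 7| < δ ⇒ |t^2 − 49| < ϵ.
Factor: t^2 − 49 = (t + 7)(t - 7), so |t^2 − 49| = |t + 7|·|t - 7|.
Restrict δ ≤ 2. Then |t + 7| < 2 gives |t| < 9, so by the triangle inequality |t - 7| ≤ 9 + 7 = 16.
Hence |t^2 − 49| ≤ 16|t + 7|, which is < ϵ once |t + 7| < ϵ/16.
Take δ = min(2, ϵ/16). If 0 < |t + 7| < δ then both bounds hold and |t^2 − 49| ≤ 16|t + 7| < 16·(ϵ/16) = ϵ.

δ = min(2, ϵ/16)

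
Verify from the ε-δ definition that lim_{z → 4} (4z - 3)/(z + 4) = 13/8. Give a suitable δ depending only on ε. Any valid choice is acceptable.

Fix ε > 0. We want δ > 0 with 0 < |z − 4| < δ ⇒ |(4z - 3)/(z + 4) − (13/8)| < ε.
Combining over a common denominator, (4z - 3)/(z + 4) − (13/8) = [(4z - 3)·8 − 13·(z + 4)] / [8·(z + 4)] = 19(z − 4) / (8(z + 4)).
So |(4z - 3)/(z + 4) − (13/8)| = 19|z − 4| / (8·|z + 4|).
Restrict δ ≤ 4. Then |z − 4| < 4 gives |z + 4| = |(z − 4) + 8| ≥ 8 − 4 = 4.
Hence |(4z - 3)/(z + 4) − (13/8)| < 19|z − 4|/(8·4) = (19/32)|z − 4|, which is < ε once |z − 4| < (32/19)ε.
Take δ = min(4, (32/19)ε). Then 0 < |z − 4| < δ forces both bounds, so |(4z - 3)/(z + 4) − (13/8)| < ε.

δ = min(4, (32/19)ε)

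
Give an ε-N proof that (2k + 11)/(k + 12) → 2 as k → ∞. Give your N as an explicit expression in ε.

Fix ε > 0. For k ≥ 1, |(2k + 11)/(k + 12) − 2| = |-13|/((k + 12)) = 13/((k + 12)).
Since k + 12 ≥ k for k ≥ 1, this is ≤ 13/(k) = 13/k.
So |(2k + 11)/(k + 12) − 2| < ε whenever k > 13/ε.
Take N = 13/ε. If k > N then |(2k + 11)/(k + 12) − 2| ≤ 13/k < ε.

N = 13/ε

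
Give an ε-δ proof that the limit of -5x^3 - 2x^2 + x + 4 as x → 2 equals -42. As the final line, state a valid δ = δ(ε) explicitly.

Suppose ε > 0. We want δ > 0 such that 0 < |x − 2| < δ implies |(-5x^3 - 2x^2 + x + 4) + 42| < ε.
(-5x^3 - 2x^2 + x + 4) + 42 = -5x^3 - 2x^2 + x + 46 = (x − 2)(-5x^2 - 12x - 23).
So |(-5x^3 - 2x^2 + x + 4) + 42| = |x − 2|·|-5x^2 - 12x - 23|.
Assume first that |x − 2| < 1, so |x| < 3. Then |-5x^2 - 12x - 23| ≤ 5·3^2 + 12·3 + 23 = 104.
Hence |(-5x^3 - 2x^2 + x + 4) + 42| ≤ 104|x − 2| < ε provided |x − 2| < ε/104.
Choosing δ = min(1, ε/104) ensures both conditions, hence |(-5x^3 - 2x^2 + x + 4) + 42| < ε.

δ = min(1, ε/104)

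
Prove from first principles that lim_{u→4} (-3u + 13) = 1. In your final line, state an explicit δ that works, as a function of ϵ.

δ = ϵ/3

Fix ϵ > 0. We need δ > 0 so that 0 < |u − 4| < δ implies |(-3u + 13) − 1| < ϵ.
|(-3u + 13) − 1| = |-3u + 12| = 3|u − 4|.
So 3|u − 4| < ϵ exactly when |u − 4| < ϵ/3.
Choosing δ = ϵ/3 gives |(-3u + 13) − 1| = 3|u − 4| < ϵ whenever |u − 4| < δ.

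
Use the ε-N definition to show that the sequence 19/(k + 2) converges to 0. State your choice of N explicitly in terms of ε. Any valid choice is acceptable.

N = 19/ε

Suppose ε > 0. For k ≥ 1, |19/(k + 2) − 0| = 19/(k + 2) ≤ 19/k.
We need 19/k < ε, i.e. k > 19/ε.
Take N = 19/ε. If k > N then |19/(k + 2)| ≤ 19/k < ε.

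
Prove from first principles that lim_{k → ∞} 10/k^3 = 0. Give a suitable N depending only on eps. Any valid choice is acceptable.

Suppose eps > 0. For k ≥ 1, |10/k^3 − 0| = 10/k^3.
10/k^3 < eps ⇔ k^3 > 10/eps ⇔ k > (10/eps)^{1/3}.
Take N = (10/eps)^{1/3}. Then k > N implies 10/k^3 < eps.

N = (10/eps)^{1/3}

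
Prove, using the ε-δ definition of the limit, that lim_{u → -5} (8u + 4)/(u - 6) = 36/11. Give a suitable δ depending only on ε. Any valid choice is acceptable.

Let ε > 0 be given. We want δ > 0 with 0 < |u + 5| < δ ⇒ |(8u + 4)/(u - 6) − (36/11)| < ε.
Combining over a common denominator, (8u + 4)/(u - 6) − (36/11) = [(8u + 4)·(-11) − (-36)·(u - 6)] / [(-11)·(u - 6)] = -52(u + 5) / ((-11)(u - 6)).
So |(8u + 4)/(u - 6) − (36/11)| = 52|u + 5| / (11·|u − 6|).
Restrict δ ≤ 11/2. Then |u + 5| < 11/2 gives |u − 6| = |(u + 5) + (-11)| ≥ 11 − 11/2 = 11/2.
Hence |(8u + 4)/(u - 6) − (36/11)| < 52|u + 5|/(11·(11/2)) = (104/121)|u + 5|, which is < ε once |u + 5| < (121/104)ε.
Take δ = min(11/2, (121/104)ε). Then 0 < |u + 5| < δ forces both bounds, so |(8u + 4)/(u - 6) − (36/11)| < ε.

δ = min(11/2, (121/104)ε)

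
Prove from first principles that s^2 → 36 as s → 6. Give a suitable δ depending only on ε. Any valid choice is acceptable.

Let ε > 0 be given. We seek δ > 0 with 0 < |s − 6| < δ ⇒ |s^2 − 36| < ε.
Factor: s^2 − 36 = (s − 6)(s + 6), so |s^2 − 36| = |s − 6|·|s + 6|.
Impose δ ≤ 1 so that |s| < 7; then |s + 6| ≤ 13.
Hence |s^2 − 36| ≤ 13|s − 6|, which is < ε once |s − 6| < ε/13.
Take δ = min(1, ε/13). If 0 < |s − 6| < δ then both bounds hold and |s^2 − 36| ≤ 13|s − 6| < 13·(ε/13) = ε.

δ = min(1, ε/13)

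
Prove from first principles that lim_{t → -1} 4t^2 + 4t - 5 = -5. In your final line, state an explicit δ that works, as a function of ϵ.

δ = min(1, ϵ/8)

Suppose ϵ > 0. We want δ > 0 such that 0 < |t + 1| < δ implies |(4t^2 + 4t - 5) + 5| < ϵ.
(4t^2 + 4t - 5) + 5 = 4t^2 + 4t = (t + 1)(4t).
So |(4t^2 + 4t - 5) + 5| = |t + 1|·|4t|.
Assume first that |t + 1| < 1, so |t| < 2. Then |4t| ≤ 4·2 = 8.
Hence |(4t^2 + 4t - 5) + 5| ≤ 8|t + 1| < ϵ provided |t + 1| < ϵ/8.
Take δ = min(1, ϵ/8). Then 0 < |t + 1| < δ gives both |t + 1| < 1 and |t + 1| < ϵ/8, so |(4t^2 + 4t - 5) + 5| < ϵ.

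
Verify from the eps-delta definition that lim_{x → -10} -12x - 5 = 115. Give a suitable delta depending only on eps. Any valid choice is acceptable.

Suppose eps > 0. We need delta > 0 so that 0 < |x + 10| < delta implies |(-12x - 5) − 115| < eps.
Since (-12x - 5) − 115 = -12(x + 10), we have |(-12x - 5) − 115| = 12|x + 10|.
So 12|x + 10| < eps exactly when |x + 10| < eps/12.
Choosing delta = eps/12 gives |(-12x - 5) − 115| = 12|x + 10| < eps whenever |x + 10| < delta.

delta = eps/12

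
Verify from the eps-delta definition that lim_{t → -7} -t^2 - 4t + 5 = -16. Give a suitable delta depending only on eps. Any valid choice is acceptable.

delta = min(1, eps/11)

Let eps > 0 be given. We want delta > 0 such that 0 < |t + 7| < delta implies |(-t^2 - 4t + 5) + 16| < eps.
(-t^2 - 4t + 5) + 16 = -t^2 - 4t + 21 = (t + 7)(-t + 3).
So |(-t^2 - 4t + 5) + 16| = |t + 7|·|-t + 3|.
Require delta ≤ 1. Then |t + 7| < 1 gives |t| < 8, and by the triangle inequality |-t + 3| ≤ 8 + 3 = 11.
Hence |(-t^2 - 4t + 5) + 16| ≤ 11|t + 7| < eps provided |t + 7| < eps/11.
Choosing delta = min(1, eps/11) ensures both conditions, hence |(-t^2 - 4t + 5) + 16| < eps.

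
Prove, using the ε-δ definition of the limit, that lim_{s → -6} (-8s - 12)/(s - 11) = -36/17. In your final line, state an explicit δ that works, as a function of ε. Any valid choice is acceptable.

δ = min(17/2, (289/200)ε)

Suppose ε > 0. We want δ > 0 with 0 < |s + 6| < δ ⇒ |(-8s - 12)/(s - 11) + 36/17| < ε.
Combining over a common denominator, (-8s - 12)/(s - 11) + 36/17 = [(-8s - 12)·(-17) − 36·(s - 11)] / [(-17)·(s - 11)] = 100(s + 6) / ((-17)(s - 11)).
So |(-8s - 12)/(s - 11) + 36/17| = 100|s + 6| / (17·|s − 11|).
Restrict δ ≤ 17/2. Then |s + 6| < 17/2 gives |s − 11| = |(s + 6) + (-17)| ≥ 17 − 17/2 = 17/2.
Hence |(-8s - 12)/(s - 11) + 36/17| < 100|s + 6|/(17·(17/2)) = (200/289)|s + 6|, which is < ε once |s + 6| < (289/200)ε.
Take δ = min(17/2, (289/200)ε). Then 0 < |s + 6| < δ forces both bounds, so |(-8s - 12)/(s - 11) + 36/17| < ε.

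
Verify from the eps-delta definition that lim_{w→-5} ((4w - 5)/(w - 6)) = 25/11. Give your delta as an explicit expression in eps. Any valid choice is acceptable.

delta = min(11/2, (121/38)eps)

Suppose eps > 0. We want delta > 0 with 0 < |w + 5| < delta ⇒ |(4w - 5)/(w - 6) − (25/11)| < eps.
Combining over a common denominator, (4w - 5)/(w - 6) − (25/11) = [(4w - 5)·(-11) − (-25)·(w - 6)] / [(-11)·(w - 6)] = -19(w + 5) / ((-11)(w - 6)).
So |(4w - 5)/(w - 6) − (25/11)| = 19|w + 5| / (11·|w − 6|).
Require delta ≤ 11/2, so |w − 6| ≥ |-11| − |w + 5| > 11 − 11/2 = 11/2.
Hence |(4w - 5)/(w - 6) − (25/11)| < 19|w + 5|/(11·(11/2)) = (38/121)|w + 5|, which is < eps once |w + 5| < (121/38)eps.
Take delta = min(11/2, (121/38)eps). Then 0 < |w + 5| < delta forces both bounds, so |(4w - 5)/(w - 6) − (25/11)| < eps.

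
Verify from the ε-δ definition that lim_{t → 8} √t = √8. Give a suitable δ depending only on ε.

δ = min(8, √8·ε)

Fix ε > 0. We want δ > 0 such that 0 < |t − 8| < δ implies |√t − √8| < ε.
Multiplying by the conjugate, |√t − √8| = |t − 8|/(√t + √8).
Restrict δ ≤ 8 so that |t − 8| < 8 forces t > 0, and then √t + √8 > √8.
Hence |√t − √8| < |t − 8|/√8, which is < ε once |t − 8| < √8·ε.
Take δ = min(8, √8·ε). If 0 < |t − 8| < δ then t > 0 and |√t − √8| < |t − 8|/√8 < ε.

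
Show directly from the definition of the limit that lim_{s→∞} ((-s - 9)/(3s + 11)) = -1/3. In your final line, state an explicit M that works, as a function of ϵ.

Let ϵ > 0. We seek M > 0 such that s > M implies |(-s - 9)/(3s + 11) + 1/3| < ϵ.
(-s - 9)/(3s + 11) + 1/3 = (3(-s - 9) − (-1)(3s + 11)) / (3(3s + 11)) = -16/(3(3s + 11)).
For s > 0 we have 3s + 11 > 3s, so |(-s - 9)/(3s + 11) + 1/3| = 16/(3(3s + 11)) < 16/(3·3s) = (16/9)/s.
Thus |(-s - 9)/(3s + 11) + 1/3| < ϵ whenever s > (16/9)/ϵ.
Take M = (16/9)/ϵ. If s > M then |(-s - 9)/(3s + 11) + 1/3| < (16/9)/s < ϵ.

M = (16/9)/ϵ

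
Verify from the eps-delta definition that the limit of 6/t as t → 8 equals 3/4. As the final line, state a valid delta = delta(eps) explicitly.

Let eps > 0 be given. We seek delta > 0 such that 0 < |t − 8| < delta implies |6/t − (3/4)| < eps.
|6/t − (3/4)| = 6·|8 − t|/(8·|t|) = 6|t − 8|/(8|t|).
Restrict delta ≤ 4. Then |t − 8| < 4 gives |t| > 4, so 8|t| > 32.
Then |6/t − (3/4)| < 6|t − 8|/32, which is < eps when |t − 8| < (16/3)eps.
Take delta = min(4, (16/3)eps). Then 0 < |t − 8| < delta gives both |t − 8| < 4 and |t − 8| < (16/3)eps, so |6/t − (3/4)| < eps.

delta = min(4, (16/3)eps)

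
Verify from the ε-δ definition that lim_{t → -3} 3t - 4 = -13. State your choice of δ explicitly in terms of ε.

Fix ε > 0. We need δ > 0 so that 0 < |t + 3| < δ implies |(3t - 4) + 13| < ε.
Since (3t - 4) + 13 = 3(t + 3), we have |(3t - 4) + 13| = 3|t + 3|.
Thus it suffices that |t + 3| < ε/3.
Choosing δ = ε/3 gives |(3t - 4) + 13| = 3|t + 3| < ε whenever |t + 3| < δ.

δ = ε/3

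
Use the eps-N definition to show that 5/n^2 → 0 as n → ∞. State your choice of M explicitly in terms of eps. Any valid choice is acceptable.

M = (5/eps)^{1/2}

Let eps > 0. For n ≥ 1, |5/n^2 − 0| = 5/n^2.
5/n^2 < eps ⇔ n^2 > 5/eps ⇔ n > (5/eps)^{1/2}.
Take M = (5/eps)^{1/2}. Then n > M implies 5/n^2 < eps.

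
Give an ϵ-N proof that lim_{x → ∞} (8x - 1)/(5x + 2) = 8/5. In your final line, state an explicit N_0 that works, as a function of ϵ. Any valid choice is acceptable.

N_0 = (21/25)/ϵ

Fix ϵ > 0. We seek N_0 > 0 such that x > N_0 implies |(8x - 1)/(5x + 2) − (8/5)| < ϵ.
(8x - 1)/(5x + 2) − (8/5) = (5(8x - 1) − 8(5x + 2)) / (5(5x + 2)) = -21/(5(5x + 2)).
For x > 0 we have 5x + 2 > 5x, so |(8x - 1)/(5x + 2) − (8/5)| = 21/(5(5x + 2)) < 21/(5·5x) = (21/25)/x.
Thus |(8x - 1)/(5x + 2) − (8/5)| < ϵ whenever x > (21/25)/ϵ.
Take N_0 = (21/25)/ϵ. If x > N_0 then |(8x - 1)/(5x + 2) − (8/5)| < (21/25)/x < ϵ.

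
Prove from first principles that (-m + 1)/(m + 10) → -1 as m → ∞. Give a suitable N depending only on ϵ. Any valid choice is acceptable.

Let ϵ > 0 be given. For m ≥ 1, |(-m + 1)/(m + 10) + 1| = |11|/((m + 10)) = 11/((m + 10)).
Since m + 10 ≥ m for m ≥ 1, this is ≤ 11/(m) = 11/m.
So |(-m + 1)/(m + 10) + 1| < ϵ whenever m > 11/ϵ.
Take N = 11/ϵ. If m > N then |(-m + 1)/(m + 10) + 1| ≤ 11/m < ϵ.

N = 11/ϵ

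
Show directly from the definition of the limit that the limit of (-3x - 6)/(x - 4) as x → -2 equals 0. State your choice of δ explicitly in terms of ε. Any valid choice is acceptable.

δ = min(3, ε)

Let ε > 0. We want δ > 0 with 0 < |x + 2| < δ ⇒ |(-3x - 6)/(x - 4) − 0| < ε.
Combining over a common denominator, (-3x - 6)/(x - 4) − 0 = [(-3x - 6)·(-6) − 0·(x - 4)] / [(-6)·(x - 4)] = 18(x + 2) / ((-6)(x - 4)).
So |(-3x - 6)/(x - 4) − 0| = 18|x + 2| / (6·|x − 4|).
Restrict δ ≤ 3. Then |x + 2| < 3 gives |x − 4| = |(x + 2) + (-6)| ≥ 6 − 3 = 3.
Hence |(-3x - 6)/(x - 4) − 0| < 18|x + 2|/(6·3) = |x + 2|, which is < ε once |x + 2| < ε.
Take δ = min(3, ε). Then 0 < |x + 2| < δ forces both bounds, so |(-3x - 6)/(x - 4) − 0| < ε.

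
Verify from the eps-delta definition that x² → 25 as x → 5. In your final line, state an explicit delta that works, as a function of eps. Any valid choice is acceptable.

Fix eps > 0. We seek delta > 0 with 0 < |x − 5| < delta ⇒ |x² − 25| < eps.
Factor: x² − 25 = (x − 5)(x + 5), so |x² − 25| = |x − 5|·|x + 5|.
Restrict delta ≤ 1. Then |x − 5| < 1 gives |x| < 6, so by the triangle inequality |x + 5| ≤ 6 + 5 = 11.
Hence |x² − 25| ≤ 11|x − 5|, which is < eps once |x − 5| < eps/11.
Take delta = min(1, eps/11). If 0 < |x − 5| < delta then both bounds hold and |x² − 25| ≤ 11|x − 5| < 11·(eps/11) = eps.

delta = min(1, eps/11)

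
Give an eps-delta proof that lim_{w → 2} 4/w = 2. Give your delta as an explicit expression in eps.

Let eps > 0 be given. We seek delta > 0 such that 0 < |w − 2| < delta implies |4/w − 2| < eps.
|4/w − 2| = 4·|2 − w|/(2·|w|) = 4|w − 2|/(2|w|).
Require delta ≤ 1 so that |w| > 2 − 1 = 1, hence 2|w| > 2.
Then |4/w − 2| < 4|w − 2|/2, which is < eps when |w − 2| < (1/2)eps.
Take delta = min(1, (1/2)eps). Then 0 < |w − 2| < delta gives both |w − 2| < 1 and |w − 2| < (1/2)eps, so |4/w − 2| < eps.

delta = min(1, (1/2)eps)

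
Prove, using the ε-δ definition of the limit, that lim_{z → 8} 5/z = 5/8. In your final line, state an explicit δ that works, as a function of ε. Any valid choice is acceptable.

Let ε > 0. We seek δ > 0 such that 0 < |z − 8| < δ implies |5/z − (5/8)| < ε.
|5/z − (5/8)| = 5·|8 − z|/(8·|z|) = 5|z − 8|/(8|z|).
Restrict δ ≤ 4. Then |z − 8| < 4 gives |z| > 4, so 8|z| > 32.
Then |5/z − (5/8)| < 5|z − 8|/32, which is < ε when |z − 8| < (32/5)ε.
Take δ = min(4, (32/5)ε). Then 0 < |z − 8| < δ gives both |z − 8| < 4 and |z − 8| < (32/5)ε, so |5/z − (5/8)| < ε.

δ = min(4, (32/5)ε)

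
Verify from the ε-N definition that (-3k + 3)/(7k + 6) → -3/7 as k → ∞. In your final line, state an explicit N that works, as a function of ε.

N = (39/49)/ε

Let ε > 0. For k ≥ 1, |(-3k + 3)/(7k + 6) + 3/7| = |39|/(7(7k + 6)) = 39/(7(7k + 6)).
Since 7k + 6 ≥ 7k for k ≥ 1, this is ≤ 39/(7·7k) = (39/49)/k.
So |(-3k + 3)/(7k + 6) + 3/7| < ε whenever k > (39/49)/ε.
Take N = (39/49)/ε. If k > N then |(-3k + 3)/(7k + 6) + 3/7| ≤ (39/49)/k < ε.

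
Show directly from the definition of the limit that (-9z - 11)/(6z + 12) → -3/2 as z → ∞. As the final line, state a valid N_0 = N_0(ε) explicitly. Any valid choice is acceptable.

Let ε > 0. We seek N_0 > 0 such that z > N_0 implies |(-9z - 11)/(6z + 12) + 3/2| < ε.
(-9z - 11)/(6z + 12) + 3/2 = (6(-9z - 11) − (-9)(6z + 12)) / (6(6z + 12)) = 42/(6(6z + 12)).
For z > 0 we have 6z + 12 > 6z, so |(-9z - 11)/(6z + 12) + 3/2| = 42/(6(6z + 12)) < 42/(6·6z) = (7/6)/z.
Thus |(-9z - 11)/(6z + 12) + 3/2| < ε whenever z > (7/6)/ε.
Take N_0 = (7/6)/ε. If z > N_0 then |(-9z - 11)/(6z + 12) + 3/2| < (7/6)/z < ε.

N_0 = (7/6)/ε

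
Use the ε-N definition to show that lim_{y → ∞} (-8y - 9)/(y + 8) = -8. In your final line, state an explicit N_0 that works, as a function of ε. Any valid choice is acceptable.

Suppose ε > 0. We seek N_0 > 0 such that y > N_0 implies |(-8y - 9)/(y + 8) + 8| < ε.
(-8y - 9)/(y + 8) + 8 = ((-8y - 9) − (-8)(y + 8)) / ((y + 8)) = 55/((y + 8)).
For y > 0 we have y + 8 > y, so |(-8y - 9)/(y + 8) + 8| = 55/((y + 8)) < 55/(y) = 55/y.
Thus |(-8y - 9)/(y + 8) + 8| < ε whenever y > 55/ε.
Take N_0 = 55/ε. If y > N_0 then |(-8y - 9)/(y + 8) + 8| < 55/y < ε.

N_0 = 55/ε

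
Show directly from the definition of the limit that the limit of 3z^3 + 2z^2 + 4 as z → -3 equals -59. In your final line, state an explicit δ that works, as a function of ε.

Let ε > 0. We want δ > 0 such that 0 < |z + 3| < δ implies |(3z^3 + 2z^2 + 4) + 59| < ε.
(3z^3 + 2z^2 + 4) + 59 = 3z^3 + 2z^2 + 63 = (z + 3)(3z^2 - 7z + 21).
So |(3z^3 + 2z^2 + 4) + 59| = |z + 3|·|3z^2 - 7z + 21|.
Require δ ≤ 1. Then |z + 3| < 1 gives |z| < 4, and by the triangle inequality |3z^2 - 7z + 21| ≤ 3·4^2 + 7·4 + 21 = 97.
Hence |(3z^3 + 2z^2 + 4) + 59| ≤ 97|z + 3| < ε provided |z + 3| < ε/97.
Take δ = min(1, ε/97). Then 0 < |z + 3| < δ gives both |z + 3| < 1 and |z + 3| < ε/97, so |(3z^3 + 2z^2 + 4) + 59| < ε.

δ = min(1, ε/97)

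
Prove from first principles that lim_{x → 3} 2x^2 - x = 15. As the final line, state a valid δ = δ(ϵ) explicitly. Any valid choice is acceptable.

Let ϵ > 0. We want δ > 0 such that 0 < |x − 3| < δ implies |(2x^2 - x) − 15| < ϵ.
(2x^2 - x) − 15 = 2x^2 - x - 15 = (x − 3)(2x + 5).
So |(2x^2 - x) − 15| = |x − 3|·|2x + 5|.
Assume first that |x − 3| < 1, so |x| < 4. Then |2x + 5| ≤ 2·4 + 5 = 13.
Hence |(2x^2 - x) − 15| ≤ 13|x − 3| < ϵ provided |x − 3| < ϵ/13.
Choosing δ = min(1, ϵ/13) ensures both conditions, hence |(2x^2 - x) − 15| < ϵ.

δ = min(1, ϵ/13)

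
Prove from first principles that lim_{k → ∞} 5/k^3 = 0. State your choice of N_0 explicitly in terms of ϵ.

Fix ϵ > 0. For k ≥ 1, |5/k^3 − 0| = 5/k^3.
5/k^3 < ϵ ⇔ k^3 > 5/ϵ ⇔ k > (5/ϵ)^{1/3}.
Take N_0 = (5/ϵ)^{1/3}. Then k > N_0 implies 5/k^3 < ϵ.

N_0 = (5/ϵ)^{1/3}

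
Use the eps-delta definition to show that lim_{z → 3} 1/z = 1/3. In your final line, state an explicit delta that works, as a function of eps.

delta = min(3/2, (9/2)eps)

Suppose eps > 0. We seek delta > 0 such that 0 < |z − 3| < delta implies |1/z − (1/3)| < eps.
|1/z − (1/3)| = |3 − z|/(3·|z|) = |z − 3|/(3|z|).
Require delta ≤ 3/2 so that |z| > 3 − 3/2 = 3/2, hence 3|z| > 9/2.
Then |1/z − (1/3)| < |z − 3|/(9/2), which is < eps when |z − 3| < (9/2)eps.
Take delta = min(3/2, (9/2)eps). Then 0 < |z − 3| < delta gives both |z − 3| < 3/2 and |z − 3| < (9/2)eps, so |1/z − (1/3)| < eps.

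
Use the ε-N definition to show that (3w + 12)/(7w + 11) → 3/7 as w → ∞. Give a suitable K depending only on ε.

Fix ε > 0. We seek K > 0 such that w > K implies |(3w + 12)/(7w + 11) − (3/7)| < ε.
(3w + 12)/(7w + 11) − (3/7) = (7(3w + 12) − 3(7w + 11)) / (7(7w + 11)) = 51/(7(7w + 11)).
For w > 0 we have 7w + 11 > 7w, so |(3w + 12)/(7w + 11) − (3/7)| = 51/(7(7w + 11)) < 51/(7·7w) = (51/49)/w.
Thus |(3w + 12)/(7w + 11) − (3/7)| < ε whenever w > (51/49)/ε.
Take K = (51/49)/ε. If w > K then |(3w + 12)/(7w + 11) − (3/7)| < (51/49)/w < ε.

K = (51/49)/ε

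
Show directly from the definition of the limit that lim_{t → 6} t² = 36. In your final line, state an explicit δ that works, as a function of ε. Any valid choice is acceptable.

δ = min(2, ε/14)

Let ε > 0. We seek δ > 0 with 0 < |t − 6| < δ ⇒ |t² − 36| < ε.
Factor: t² − 36 = (t − 6)(t + 6), so |t² − 36| = |t − 6|·|t + 6|.
Restrict δ ≤ 2. Then |t − 6| < 2 gives |t| < 8, so by the triangle inequality |t + 6| ≤ 8 + 6 = 14.
Hence |t² − 36| ≤ 14|t − 6|, which is < ε once |t − 6| < ε/14.
Take δ = min(2, ε/14). If 0 < |t − 6| < δ then both bounds hold and |t² − 36| ≤ 14|t − 6| < 14·(ε/14) = ε.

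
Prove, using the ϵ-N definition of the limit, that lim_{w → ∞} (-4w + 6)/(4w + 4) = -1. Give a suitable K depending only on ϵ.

K = (5/2)/ϵ

Let ϵ > 0. We seek K > 0 such that w > K implies |(-4w + 6)/(4w + 4) + 1| < ϵ.
(-4w + 6)/(4w + 4) + 1 = (4(-4w + 6) − (-4)(4w + 4)) / (4(4w + 4)) = 40/(4(4w + 4)).
For w > 0 we have 4w + 4 > 4w, so |(-4w + 6)/(4w + 4) + 1| = 40/(4(4w + 4)) < 40/(4·4w) = (5/2)/w.
Thus |(-4w + 6)/(4w + 4) + 1| < ϵ whenever w > (5/2)/ϵ.
Take K = (5/2)/ϵ. If w > K then |(-4w + 6)/(4w + 4) + 1| < (5/2)/w < ϵ.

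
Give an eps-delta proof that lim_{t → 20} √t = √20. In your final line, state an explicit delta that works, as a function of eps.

Suppose eps > 0. We want delta > 0 such that 0 < |t − 20| < delta implies |√t − √20| < eps.
Rationalise: √t − √20 = (t − 20)/(√t + √20), so |√t − √20| = |t − 20|/(√t + √20).
Restrict delta ≤ 20 so that |t − 20| < 20 forces t > 0, and then √t + √20 > √20.
Hence |√t − √20| < |t − 20|/√20, which is < eps once |t − 20| < √20·eps.
Take delta = min(20, √20·eps). If 0 < |t − 20| < delta then t > 0 and |√t − √20| < |t − 20|/√20 < eps.

delta = min(20, √20·eps)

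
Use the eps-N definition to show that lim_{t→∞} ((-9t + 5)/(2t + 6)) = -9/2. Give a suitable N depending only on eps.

Let eps > 0. We seek N > 0 such that t > N implies |(-9t + 5)/(2t + 6) + 9/2| < eps.
(-9t + 5)/(2t + 6) + 9/2 = (2(-9t + 5) − (-9)(2t + 6)) / (2(2t + 6)) = 64/(2(2t + 6)).
For t > 0 we have 2t + 6 > 2t, so |(-9t + 5)/(2t + 6) + 9/2| = 64/(2(2t + 6)) < 64/(2·2t) = 16/t.
Thus |(-9t + 5)/(2t + 6) + 9/2| < eps whenever t > 16/eps.
Take N = 16/eps. If t > N then |(-9t + 5)/(2t + 6) + 9/2| < 16/t < eps.

N = 16/eps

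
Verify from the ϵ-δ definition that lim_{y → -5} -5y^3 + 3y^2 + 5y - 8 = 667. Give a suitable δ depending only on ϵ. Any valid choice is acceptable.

δ = min(1, ϵ/483)

Suppose ϵ > 0. We want δ > 0 such that 0 < |y + 5| < δ implies |(-5y^3 + 3y^2 + 5y - 8) − 667| < ϵ.
(-5y^3 + 3y^2 + 5y - 8) − 667 = -5y^3 + 3y^2 + 5y - 675 = (y + 5)(-5y^2 + 28y - 135).
So |(-5y^3 + 3y^2 + 5y - 8) − 667| = |y + 5|·|-5y^2 + 28y - 135|.
Require δ ≤ 1. Then |y + 5| < 1 gives |y| < 6, and by the triangle inequality |-5y^2 + 28y - 135| ≤ 5·6^2 + 28·6 + 135 = 483.
Hence |(-5y^3 + 3y^2 + 5y - 8) − 667| ≤ 483|y + 5| < ϵ provided |y + 5| < ϵ/483.
Take δ = min(1, ϵ/483). Then 0 < |y + 5| < δ gives both |y + 5| < 1 and |y + 5| < ϵ/483, so |(-5y^3 + 3y^2 + 5y - 8) − 667| < ϵ.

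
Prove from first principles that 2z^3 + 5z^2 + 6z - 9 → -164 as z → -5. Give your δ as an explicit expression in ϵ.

Let ϵ > 0. We want δ > 0 such that 0 < |z + 5| < δ implies |(2z^3 + 5z^2 + 6z - 9) + 164| < ϵ.
(2z^3 + 5z^2 + 6z - 9) + 164 = 2z^3 + 5z^2 + 6z + 155 = (z + 5)(2z^2 - 5z + 31).
So |(2z^3 + 5z^2 + 6z - 9) + 164| = |z + 5|·|2z^2 - 5z + 31|.
Assume first that |z + 5| < 2, so |z| < 7. Then |2z^2 - 5z + 31| ≤ 2·7^2 + 5·7 + 31 = 164.
Hence |(2z^3 + 5z^2 + 6z - 9) + 164| ≤ 164|z + 5| < ϵ provided |z + 5| < ϵ/164.
Take δ = min(2, ϵ/164). Then 0 < |z + 5| < δ gives both |z + 5| < 2 and |z + 5| < ϵ/164, so |(2z^3 + 5z^2 + 6z - 9) + 164| < ϵ.

δ = min(2, ϵ/164)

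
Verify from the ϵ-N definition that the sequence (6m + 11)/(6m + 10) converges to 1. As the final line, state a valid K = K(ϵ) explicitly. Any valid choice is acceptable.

Suppose ϵ > 0. For m ≥ 1, |(6m + 11)/(6m + 10) − 1| = |6|/(6(6m + 10)) = 6/(6(6m + 10)).
Since 6m + 10 ≥ 6m for m ≥ 1, this is ≤ 6/(6·6m) = (1/6)/m.
So |(6m + 11)/(6m + 10) − 1| < ϵ whenever m > (1/6)/ϵ.
Take K = (1/6)/ϵ. If m > K then |(6m + 11)/(6m + 10) − 1| ≤ (1/6)/m < ϵ.

K = (1/6)/ϵ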